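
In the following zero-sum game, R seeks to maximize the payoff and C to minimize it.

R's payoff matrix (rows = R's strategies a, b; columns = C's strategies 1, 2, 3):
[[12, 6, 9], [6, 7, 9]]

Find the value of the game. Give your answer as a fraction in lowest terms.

Column 3 is strictly dominated by 2 for C (it gives R more in every row).
The remaining 2×2 game on (a, b) × (1, 2) has no saddle point. Let R play a with probability p; indifference gives 12p + 6(1−p) = 6p + 7(1−p), so p = 1/7.
Similarly C's optimal q on 1 is 1/7, and the value is 12·(1/7) + (6)·(6/7) = 48/7.

48/7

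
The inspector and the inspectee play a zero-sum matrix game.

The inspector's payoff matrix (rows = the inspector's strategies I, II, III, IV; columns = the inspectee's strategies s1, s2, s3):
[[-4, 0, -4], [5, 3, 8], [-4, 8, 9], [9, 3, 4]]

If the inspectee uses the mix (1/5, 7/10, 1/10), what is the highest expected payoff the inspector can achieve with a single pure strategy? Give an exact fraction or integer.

57/10

I: (-4)·(1/5) + (0)·(7/10) + (-4)·(1/10) = -6/5.
II: (5)·(1/5) + (3)·(7/10) + (8)·(1/10) = 39/10.
III: (-4)·(1/5) + (8)·(7/10) + (9)·(1/10) = 57/10.
IV: (9)·(1/5) + (3)·(7/10) + (4)·(1/10) = 43/10.
The best pure response is III with expected payoff 57/10.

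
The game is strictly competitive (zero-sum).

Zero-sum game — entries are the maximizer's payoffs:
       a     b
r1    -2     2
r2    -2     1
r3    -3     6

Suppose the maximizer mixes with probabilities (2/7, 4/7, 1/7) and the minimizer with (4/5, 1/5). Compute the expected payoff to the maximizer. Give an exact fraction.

-46/35

Against (4/5, 1/5), each row's expected payoff is r1: -6/5; r2: -7/5; r3: -6/5.
Taking the (2/7, 4/7, 1/7)-weighted average: (2/7)·(-6/5) + (4/7)·(-7/5) + (1/7)·(-6/5) = -46/35.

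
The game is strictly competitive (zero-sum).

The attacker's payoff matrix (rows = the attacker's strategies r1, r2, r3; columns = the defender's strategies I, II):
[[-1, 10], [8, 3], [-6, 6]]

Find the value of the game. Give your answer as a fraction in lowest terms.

83/16

Row r3 is strictly dominated by row r1, so the attacker never plays it.
The remaining 2×2 game on (r1, r2) × (I, II) has no saddle point. Let the attacker play r1 with probability p; indifference gives −p + 8(1−p) = 10p + 3(1−p), so p = 5/16.
Similarly the defender's optimal q on I is 7/16, and the value is -1·(7/16) + (10)·(9/16) = 83/16.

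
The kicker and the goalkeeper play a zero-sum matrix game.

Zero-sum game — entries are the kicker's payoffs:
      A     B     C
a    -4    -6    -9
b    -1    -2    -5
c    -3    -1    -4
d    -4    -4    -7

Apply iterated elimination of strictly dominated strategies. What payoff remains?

-4

Row a is strictly dominated by row b (-1>-4, -2>-6, -5>-9); eliminate a.
Column B is strictly dominated by C for the goalkeeper (-5<-2, -4<-1, -7<-4); eliminate B.
Column A is strictly dominated by C for the goalkeeper (-5<-1, -4<-3, -7<-4); eliminate A.
Row b is strictly dominated by row c (-4>-5); eliminate b.
Row d is strictly dominated by row c (-4>-7); eliminate d.
Only (c, C) remains, with payoff -4.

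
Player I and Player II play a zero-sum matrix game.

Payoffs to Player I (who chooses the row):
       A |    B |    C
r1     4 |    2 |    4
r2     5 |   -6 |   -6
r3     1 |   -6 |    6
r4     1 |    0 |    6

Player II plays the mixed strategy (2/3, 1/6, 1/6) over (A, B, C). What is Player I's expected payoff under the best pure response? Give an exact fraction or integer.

r1: (4)·(2/3) + (2)·(1/6) + (4)·(1/6) = 11/3.
r2: (5)·(2/3) + (-6)·(1/6) + (-6)·(1/6) = 4/3.
r3: (1)·(2/3) + (-6)·(1/6) + (6)·(1/6) = 2/3.
r4: (1)·(2/3) + (0)·(1/6) + (6)·(1/6) = 5/3.
The best pure response is r1 with expected payoff 11/3.

11/3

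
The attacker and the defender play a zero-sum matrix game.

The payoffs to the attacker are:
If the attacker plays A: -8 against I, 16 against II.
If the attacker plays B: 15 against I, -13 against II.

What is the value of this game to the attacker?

34/13

Row minima are -8 and -13, so the attacker's maximin is -8; column maxima are 15 and 16, so the defender's minimax is 15. These differ, so the equilibrium is in mixed strategies.
Let the attacker play A with probability p. The defender is indifferent when −8p + 15(1−p) = 16p − 13(1−p), giving p = 7/13.
Let the defender play I with probability q. The attacker is indifferent when −8q + 16(1−q) = 15q − 13(1−q), giving q = 29/52.
The value is -8·(29/52) + (16)·(23/52) = 34/13.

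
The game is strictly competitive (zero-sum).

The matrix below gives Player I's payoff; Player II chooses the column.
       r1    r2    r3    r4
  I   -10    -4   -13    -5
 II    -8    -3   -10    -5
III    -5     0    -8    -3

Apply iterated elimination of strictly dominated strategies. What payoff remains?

-8

Row I is strictly dominated by row III (-5>-10, 0>-4, -8>-13, -3>-5); eliminate I.
Column r2 is strictly dominated by r1 for Player II (-8<-3, -5<0); eliminate r2.
Row II is strictly dominated by row III (-5>-8, -8>-10, -3>-5); eliminate II.
Column r4 is strictly dominated by r1 for Player II (-5<-3); eliminate r4.
Column r1 is strictly dominated by r3 for Player II (-8<-5); eliminate r1.
Only (III, r3) remains, with payoff -8.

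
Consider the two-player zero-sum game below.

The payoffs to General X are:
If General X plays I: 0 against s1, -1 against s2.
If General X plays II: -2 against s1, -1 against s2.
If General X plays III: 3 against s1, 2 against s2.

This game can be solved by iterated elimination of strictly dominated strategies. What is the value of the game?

2

Row II is strictly dominated by row III (3>-2, 2>-1); eliminate II.
Column s1 is strictly dominated by s2 for General Y (-1<0, 2<3); eliminate s1.
Row I is strictly dominated by row III (2>-1); eliminate I.
Only (III, s2) remains, with payoff 2.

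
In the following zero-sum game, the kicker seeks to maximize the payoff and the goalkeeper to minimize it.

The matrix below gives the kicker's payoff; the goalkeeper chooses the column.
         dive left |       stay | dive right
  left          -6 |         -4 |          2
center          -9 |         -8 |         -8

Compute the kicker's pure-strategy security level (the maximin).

-6

The worst-case payoff for each row is left: -6, center: -9.
The best of these is -6.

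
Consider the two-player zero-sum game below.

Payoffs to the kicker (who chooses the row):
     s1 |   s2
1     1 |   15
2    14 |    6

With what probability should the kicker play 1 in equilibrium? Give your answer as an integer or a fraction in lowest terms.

4/11

Row minima are 1 and 6, so the kicker's maximin is 6; column maxima are 14 and 15, so the goalkeeper's minimax is 14. These differ, so the equilibrium is in mixed strategies.
Let the kicker play 1 with probability p. The goalkeeper is indifferent when p + 14(1−p) = 15p + 6(1−p), giving p = 4/11.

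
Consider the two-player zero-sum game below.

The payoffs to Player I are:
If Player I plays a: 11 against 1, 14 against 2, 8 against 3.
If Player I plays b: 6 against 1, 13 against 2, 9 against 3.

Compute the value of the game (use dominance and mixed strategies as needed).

Column 2 is strictly dominated by 3 for Player II (it gives Player I more in every row).
The remaining 2×2 game on (a, b) × (1, 3) has no saddle point. Let Player I play a with probability p; indifference gives 11p + 6(1−p) = 8p + 9(1−p), so p = 1/2.
Similarly Player II's optimal q on 1 is 1/6, and the value is 11·(1/6) + (8)·(5/6) = 17/2.

17/2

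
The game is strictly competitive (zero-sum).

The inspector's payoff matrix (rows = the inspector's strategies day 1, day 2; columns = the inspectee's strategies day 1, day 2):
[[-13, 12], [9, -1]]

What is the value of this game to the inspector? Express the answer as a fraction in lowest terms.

Row minima are -13 and -1, so the inspector's maximin is -1; column maxima are 9 and 12, so the inspectee's minimax is 9. These differ, so the equilibrium is in mixed strategies.
Let the inspector play day 1 with probability p. The inspectee is indifferent when −13p + 9(1−p) = 12p − (1−p), giving p = 2/7.
Let the inspectee play day 1 with probability q. The inspector is indifferent when −13q + 12(1−q) = 9q − (1−q), giving q = 13/35.
The value is -13·(13/35) + (12)·(22/35) = 19/7.

19/7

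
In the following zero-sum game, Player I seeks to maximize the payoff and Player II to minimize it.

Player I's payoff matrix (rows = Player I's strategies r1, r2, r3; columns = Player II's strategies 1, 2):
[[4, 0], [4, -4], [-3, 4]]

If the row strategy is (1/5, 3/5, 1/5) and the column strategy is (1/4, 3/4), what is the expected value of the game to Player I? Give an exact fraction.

Against (1/4, 3/4), each row's expected payoff is r1: 1; r2: -2; r3: 9/4.
Taking the (1/5, 3/5, 1/5)-weighted average: (1/5)·(1) + (3/5)·(-2) + (1/5)·(9/4) = -11/20.

-11/20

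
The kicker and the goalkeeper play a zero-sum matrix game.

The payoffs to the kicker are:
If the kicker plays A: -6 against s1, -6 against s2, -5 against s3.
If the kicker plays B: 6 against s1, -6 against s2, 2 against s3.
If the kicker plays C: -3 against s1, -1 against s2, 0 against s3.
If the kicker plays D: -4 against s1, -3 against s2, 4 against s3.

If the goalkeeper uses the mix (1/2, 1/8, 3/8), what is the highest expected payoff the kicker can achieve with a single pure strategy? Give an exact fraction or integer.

A: (-6)·(1/2) + (-6)·(1/8) + (-5)·(3/8) = -45/8.
B: (6)·(1/2) + (-6)·(1/8) + (2)·(3/8) = 3.
C: (-3)·(1/2) + (-1)·(1/8) + (0)·(3/8) = -13/8.
D: (-4)·(1/2) + (-3)·(1/8) + (4)·(3/8) = -7/8.
The best pure response is B with expected payoff 3.

3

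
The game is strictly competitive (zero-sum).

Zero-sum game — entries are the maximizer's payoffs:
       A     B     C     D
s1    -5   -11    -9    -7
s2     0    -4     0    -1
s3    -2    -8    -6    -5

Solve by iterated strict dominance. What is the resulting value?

-4

Column D is strictly dominated by B for the minimizer (-11<-7, -4<-1, -8<-5); eliminate D.
Column A is strictly dominated by B for the minimizer (-11<-5, -4<0, -8<-2); eliminate A.
Column C is strictly dominated by B for the minimizer (-11<-9, -4<0, -8<-6); eliminate C.
Row s3 is strictly dominated by row s2 (-4>-8); eliminate s3.
Row s1 is strictly dominated by row s2 (-4>-11); eliminate s1.
Only (s2, B) remains, with payoff -4.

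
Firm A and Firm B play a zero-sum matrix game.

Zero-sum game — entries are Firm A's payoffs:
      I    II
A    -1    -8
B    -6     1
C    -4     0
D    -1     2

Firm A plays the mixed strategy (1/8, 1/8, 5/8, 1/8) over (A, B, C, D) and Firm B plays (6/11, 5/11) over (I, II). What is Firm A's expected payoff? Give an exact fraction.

Against (6/11, 5/11), each row's expected payoff is A: -46/11; B: -31/11; C: -24/11; D: 4/11.
Taking the (1/8, 1/8, 5/8, 1/8)-weighted average: (1/8)·(-46/11) + (1/8)·(-31/11) + (5/8)·(-24/11) + (1/8)·(4/11) = -193/88.

-193/88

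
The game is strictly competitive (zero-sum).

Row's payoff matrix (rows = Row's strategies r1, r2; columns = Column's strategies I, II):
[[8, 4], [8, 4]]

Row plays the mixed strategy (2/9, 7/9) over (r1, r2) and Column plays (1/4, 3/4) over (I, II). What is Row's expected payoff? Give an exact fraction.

Against (1/4, 3/4), each row's expected payoff is r1: 5; r2: 5.
Taking the (2/9, 7/9)-weighted average: (2/9)·(5) + (7/9)·(5) = 5.

5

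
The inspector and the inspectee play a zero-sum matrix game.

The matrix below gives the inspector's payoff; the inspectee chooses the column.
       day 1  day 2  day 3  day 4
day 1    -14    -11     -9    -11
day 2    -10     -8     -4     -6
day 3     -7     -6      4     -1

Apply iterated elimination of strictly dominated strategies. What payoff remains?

Row day 2 is strictly dominated by row day 3 (-7>-10, -6>-8, 4>-4, -1>-6); eliminate day 2.
Column day 4 is strictly dominated by day 1 for the inspectee (-14<-11, -7<-1); eliminate day 4.
Row day 1 is strictly dominated by row day 3 (-7>-14, -6>-11, 4>-9); eliminate day 1.
Column day 3 is strictly dominated by day 1 for the inspectee (-7<4); eliminate day 3.
Column day 2 is strictly dominated by day 1 for the inspectee (-7<-6); eliminate day 2.
Only (day 3, day 1) remains, with payoff -7.

-7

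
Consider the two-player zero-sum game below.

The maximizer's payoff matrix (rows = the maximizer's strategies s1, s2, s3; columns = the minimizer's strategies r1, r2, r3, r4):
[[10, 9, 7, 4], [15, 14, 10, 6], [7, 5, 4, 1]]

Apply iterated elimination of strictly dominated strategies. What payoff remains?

6

Column r1 is strictly dominated by r2 for the minimizer (9<10, 14<15, 5<7); eliminate r1.
Column r2 is strictly dominated by r3 for the minimizer (7<9, 10<14, 4<5); eliminate r2.
Column r3 is strictly dominated by r4 for the minimizer (4<7, 6<10, 1<4); eliminate r3.
Row s3 is strictly dominated by row s1 (4>1); eliminate s3.
Row s1 is strictly dominated by row s2 (6>4); eliminate s1.
Only (s2, r4) remains, with payoff 6.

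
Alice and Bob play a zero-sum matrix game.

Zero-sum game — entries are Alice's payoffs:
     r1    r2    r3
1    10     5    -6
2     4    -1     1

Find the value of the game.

Column r1 is strictly dominated by r2 for Bob (it gives Alice more in every row).
The remaining 2×2 game on (1, 2) × (r2, r3) has no saddle point. Let Alice play 1 with probability p; indifference gives 5p − (1−p) = −6p + (1−p), so p = 2/13.
Similarly Bob's optimal q on r2 is 7/13, and the value is 5·(7/13) + (-6)·(6/13) = -1/13.

-1/13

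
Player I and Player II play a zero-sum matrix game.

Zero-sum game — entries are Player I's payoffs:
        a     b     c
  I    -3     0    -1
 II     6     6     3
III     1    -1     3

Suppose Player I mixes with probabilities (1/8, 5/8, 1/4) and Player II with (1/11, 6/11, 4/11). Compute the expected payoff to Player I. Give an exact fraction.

Against (1/11, 6/11, 4/11), each row's expected payoff is I: -7/11; II: 54/11; III: 7/11.
Taking the (1/8, 5/8, 1/4)-weighted average: (1/8)·(-7/11) + (5/8)·(54/11) + (1/4)·(7/11) = 277/88.

277/88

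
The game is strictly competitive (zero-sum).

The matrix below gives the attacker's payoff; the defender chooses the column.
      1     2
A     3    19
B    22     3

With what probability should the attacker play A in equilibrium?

19/35

Row minima are 3 and 3, so the attacker's maximin is 3; column maxima are 22 and 19, so the defender's minimax is 19. These differ, so the equilibrium is in mixed strategies.
Let the attacker play A with probability p. The defender is indifferent when 3p + 22(1−p) = 19p + 3(1−p), giving p = 19/35.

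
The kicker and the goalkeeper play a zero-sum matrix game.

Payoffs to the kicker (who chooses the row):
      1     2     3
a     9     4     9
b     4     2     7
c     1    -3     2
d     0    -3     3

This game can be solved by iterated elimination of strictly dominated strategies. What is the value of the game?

4

Row d is strictly dominated by row a (9>0, 4>-3, 9>3); eliminate d.
Column 3 is strictly dominated by 2 for the goalkeeper (4<9, 2<7, -3<2); eliminate 3.
Column 1 is strictly dominated by 2 for the goalkeeper (4<9, 2<4, -3<1); eliminate 1.
Row b is strictly dominated by row a (4>2); eliminate b.
Row c is strictly dominated by row a (4>-3); eliminate c.
Only (a, 2) remains, with payoff 4.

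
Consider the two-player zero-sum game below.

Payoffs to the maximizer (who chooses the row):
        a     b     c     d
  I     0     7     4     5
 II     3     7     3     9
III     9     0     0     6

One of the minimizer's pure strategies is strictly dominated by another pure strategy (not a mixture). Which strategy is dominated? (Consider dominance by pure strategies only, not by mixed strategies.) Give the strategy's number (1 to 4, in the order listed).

4

The minimizer prefers columns that give the maximizer less. Compare d with c: 4 < 5, 3 < 9, 0 < 6.
So c strictly dominates d for the minimizer; d is strictly dominated.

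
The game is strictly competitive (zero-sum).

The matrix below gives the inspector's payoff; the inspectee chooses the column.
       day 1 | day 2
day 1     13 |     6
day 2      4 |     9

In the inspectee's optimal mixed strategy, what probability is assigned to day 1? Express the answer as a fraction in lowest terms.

Row minima are 6 and 4, so the inspector's maximin is 6; column maxima are 13 and 9, so the inspectee's minimax is 9. These differ, so the equilibrium is in mixed strategies.
Let the inspectee play day 1 with probability q. The inspector is indifferent when 13q + 6(1−q) = 4q + 9(1−q), giving q = 1/4.

1/4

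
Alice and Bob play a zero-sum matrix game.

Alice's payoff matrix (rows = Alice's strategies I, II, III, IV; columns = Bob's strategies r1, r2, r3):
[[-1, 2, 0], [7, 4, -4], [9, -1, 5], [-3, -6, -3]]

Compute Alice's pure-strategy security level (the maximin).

-1

The worst-case payoff for each row is I: -1, II: -4, III: -1, IV: -6.
The best of these is -1.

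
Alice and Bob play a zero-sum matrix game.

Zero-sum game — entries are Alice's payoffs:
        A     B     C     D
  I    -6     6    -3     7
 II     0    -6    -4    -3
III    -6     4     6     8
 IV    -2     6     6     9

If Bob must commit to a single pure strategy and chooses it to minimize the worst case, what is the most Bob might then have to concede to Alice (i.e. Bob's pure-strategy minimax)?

0

The worst case (largest entry) in each column is A: 0, B: 6, C: 6, D: 9.
The best (smallest) of these is 0.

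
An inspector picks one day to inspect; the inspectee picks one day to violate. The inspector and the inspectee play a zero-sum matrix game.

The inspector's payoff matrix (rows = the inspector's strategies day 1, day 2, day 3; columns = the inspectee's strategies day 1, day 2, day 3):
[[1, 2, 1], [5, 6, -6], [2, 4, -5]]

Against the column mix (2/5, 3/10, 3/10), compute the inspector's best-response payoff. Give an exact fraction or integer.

2

day 1: (1)·(2/5) + (2)·(3/10) + (1)·(3/10) = 13/10.
day 2: (5)·(2/5) + (6)·(3/10) + (-6)·(3/10) = 2.
day 3: (2)·(2/5) + (4)·(3/10) + (-5)·(3/10) = 1/2.
The best pure response is day 2 with expected payoff 2.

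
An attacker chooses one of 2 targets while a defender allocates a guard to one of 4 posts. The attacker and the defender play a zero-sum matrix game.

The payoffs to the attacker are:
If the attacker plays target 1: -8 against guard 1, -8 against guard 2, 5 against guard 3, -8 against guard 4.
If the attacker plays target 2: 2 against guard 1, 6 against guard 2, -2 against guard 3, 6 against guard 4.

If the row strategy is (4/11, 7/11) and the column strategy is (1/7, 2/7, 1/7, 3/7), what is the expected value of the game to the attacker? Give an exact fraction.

38/77

Against (1/7, 2/7, 1/7, 3/7), each row's expected payoff is target 1: -43/7; target 2: 30/7.
Taking the (4/11, 7/11)-weighted average: (4/11)·(-43/7) + (7/11)·(30/7) = 38/77.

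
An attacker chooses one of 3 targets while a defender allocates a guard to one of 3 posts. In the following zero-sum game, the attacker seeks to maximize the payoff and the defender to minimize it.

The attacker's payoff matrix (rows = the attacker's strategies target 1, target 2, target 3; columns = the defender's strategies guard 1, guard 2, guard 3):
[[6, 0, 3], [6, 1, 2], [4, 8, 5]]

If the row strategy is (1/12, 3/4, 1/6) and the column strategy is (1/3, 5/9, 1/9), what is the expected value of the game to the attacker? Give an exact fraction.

10/3

Against (1/3, 5/9, 1/9), each row's expected payoff is target 1: 7/3; target 2: 25/9; target 3: 19/3.
Taking the (1/12, 3/4, 1/6)-weighted average: (1/12)·(7/3) + (3/4)·(25/9) + (1/6)·(19/3) = 10/3.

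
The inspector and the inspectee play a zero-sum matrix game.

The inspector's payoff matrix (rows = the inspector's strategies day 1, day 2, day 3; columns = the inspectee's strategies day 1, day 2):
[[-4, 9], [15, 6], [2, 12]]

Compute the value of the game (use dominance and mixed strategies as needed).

Row day 1 is strictly dominated by row day 3, so the inspector never plays it.
The remaining 2×2 game on (day 2, day 3) × (day 1, day 2) has no saddle point. Let the inspector play day 2 with probability p; indifference gives 15p + 2(1−p) = 6p + 12(1−p), so p = 10/19.
Similarly the inspectee's optimal q on day 1 is 6/19, and the value is 15·(6/19) + (6)·(13/19) = 168/19.

168/19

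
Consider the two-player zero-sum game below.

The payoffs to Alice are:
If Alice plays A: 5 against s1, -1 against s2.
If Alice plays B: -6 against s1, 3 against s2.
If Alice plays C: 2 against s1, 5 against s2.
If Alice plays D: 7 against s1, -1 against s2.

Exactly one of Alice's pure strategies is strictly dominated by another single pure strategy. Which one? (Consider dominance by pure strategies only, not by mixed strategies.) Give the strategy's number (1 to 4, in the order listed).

Compare B with C: 2 > -6, 5 > 3.
So C strictly dominates B for Alice; B is strictly dominated.

2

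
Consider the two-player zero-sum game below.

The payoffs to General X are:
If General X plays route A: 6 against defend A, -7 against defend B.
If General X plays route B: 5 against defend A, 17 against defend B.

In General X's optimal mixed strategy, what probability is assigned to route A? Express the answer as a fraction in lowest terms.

Row minima are -7 and 5, so General X's maximin is 5; column maxima are 6 and 17, so General Y's minimax is 6. These differ, so the equilibrium is in mixed strategies.
Let General X play route A with probability p. General Y is indifferent when 6p + 5(1−p) = −7p + 17(1−p), giving p = 12/25.

12/25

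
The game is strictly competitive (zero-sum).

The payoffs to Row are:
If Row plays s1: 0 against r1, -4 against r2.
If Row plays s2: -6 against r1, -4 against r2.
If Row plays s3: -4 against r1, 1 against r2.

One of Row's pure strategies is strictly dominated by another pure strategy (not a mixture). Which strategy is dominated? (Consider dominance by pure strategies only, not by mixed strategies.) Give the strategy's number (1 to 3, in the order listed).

Compare s2 with s3: -4 > -6, 1 > -4.
So s3 strictly dominates s2 for Row; s2 is strictly dominated.

2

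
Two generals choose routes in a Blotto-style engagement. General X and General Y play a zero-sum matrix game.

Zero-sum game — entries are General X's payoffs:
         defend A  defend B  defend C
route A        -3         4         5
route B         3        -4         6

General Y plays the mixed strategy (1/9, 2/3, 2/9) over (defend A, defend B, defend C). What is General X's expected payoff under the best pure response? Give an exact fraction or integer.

31/9

route A: (-3)·(1/9) + (4)·(2/3) + (5)·(2/9) = 31/9.
route B: (3)·(1/9) + (-4)·(2/3) + (6)·(2/9) = -1.
The best pure response is route A with expected payoff 31/9.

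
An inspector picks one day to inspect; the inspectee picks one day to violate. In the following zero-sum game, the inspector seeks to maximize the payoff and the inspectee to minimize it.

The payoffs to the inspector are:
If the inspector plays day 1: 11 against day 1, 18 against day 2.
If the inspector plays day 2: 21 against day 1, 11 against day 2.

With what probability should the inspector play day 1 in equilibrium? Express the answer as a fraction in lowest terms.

Row minima are 11 and 11, so the inspector's maximin is 11; column maxima are 21 and 18, so the inspectee's minimax is 18. These differ, so the equilibrium is in mixed strategies.
Let the inspector play day 1 with probability p. The inspectee is indifferent when 11p + 21(1−p) = 18p + 11(1−p), giving p = 10/17.

10/17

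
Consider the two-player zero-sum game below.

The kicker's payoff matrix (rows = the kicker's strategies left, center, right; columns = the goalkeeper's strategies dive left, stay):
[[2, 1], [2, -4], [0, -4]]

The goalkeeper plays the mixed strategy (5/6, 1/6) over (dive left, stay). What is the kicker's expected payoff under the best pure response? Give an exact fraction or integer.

11/6

left: (2)·(5/6) + (1)·(1/6) = 11/6.
center: (2)·(5/6) + (-4)·(1/6) = 1.
right: (0)·(5/6) + (-4)·(1/6) = -2/3.
The best pure response is left with expected payoff 11/6.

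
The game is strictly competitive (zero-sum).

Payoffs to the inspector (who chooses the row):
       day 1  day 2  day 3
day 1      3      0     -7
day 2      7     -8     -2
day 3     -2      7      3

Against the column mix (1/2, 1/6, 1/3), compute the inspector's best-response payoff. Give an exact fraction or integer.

day 1: (3)·(1/2) + (0)·(1/6) + (-7)·(1/3) = -5/6.
day 2: (7)·(1/2) + (-8)·(1/6) + (-2)·(1/3) = 3/2.
day 3: (-2)·(1/2) + (7)·(1/6) + (3)·(1/3) = 7/6.
The best pure response is day 2 with expected payoff 3/2.

3/2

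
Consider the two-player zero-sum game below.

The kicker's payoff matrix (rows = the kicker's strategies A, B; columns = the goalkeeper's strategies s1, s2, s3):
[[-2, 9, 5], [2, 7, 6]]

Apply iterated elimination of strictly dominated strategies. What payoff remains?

2

Column s2 is strictly dominated by s1 for the goalkeeper (-2<9, 2<7); eliminate s2.
Row A is strictly dominated by row B (2>-2, 6>5); eliminate A.
Column s3 is strictly dominated by s1 for the goalkeeper (2<6); eliminate s3.
Only (B, s1) remains, with payoff 2.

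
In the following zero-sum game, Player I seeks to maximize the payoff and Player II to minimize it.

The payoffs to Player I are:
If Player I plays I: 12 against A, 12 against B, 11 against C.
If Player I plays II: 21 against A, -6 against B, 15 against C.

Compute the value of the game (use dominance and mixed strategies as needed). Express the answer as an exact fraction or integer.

123/11

Column A is strictly dominated by C for Player II (it gives Player I more in every row).
The remaining 2×2 game on (I, II) × (B, C) has no saddle point. Let Player I play I with probability p; indifference gives 12p − 6(1−p) = 11p + 15(1−p), so p = 21/22.
Similarly Player II's optimal q on B is 2/11, and the value is 12·(2/11) + (11)·(9/11) = 123/11.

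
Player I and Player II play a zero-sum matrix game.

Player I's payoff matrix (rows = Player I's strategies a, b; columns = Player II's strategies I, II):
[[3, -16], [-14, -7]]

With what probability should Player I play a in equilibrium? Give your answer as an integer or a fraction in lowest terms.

7/26

Row minima are -16 and -14, so Player I's maximin is -14; column maxima are 3 and -7, so Player II's minimax is -7. These differ, so the equilibrium is in mixed strategies.
Let Player I play a with probability p. Player II is indifferent when 3p − 14(1−p) = −16p − 7(1−p), giving p = 7/26.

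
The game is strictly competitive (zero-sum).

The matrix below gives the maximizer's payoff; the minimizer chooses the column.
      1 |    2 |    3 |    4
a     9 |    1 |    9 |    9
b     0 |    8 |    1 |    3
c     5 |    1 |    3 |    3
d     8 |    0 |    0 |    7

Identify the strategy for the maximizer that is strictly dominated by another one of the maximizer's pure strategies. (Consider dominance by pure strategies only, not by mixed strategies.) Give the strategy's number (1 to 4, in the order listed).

4

Compare d with a: 9 > 8, 1 > 0, 9 > 0, 9 > 7.
So a strictly dominates d for the maximizer; d is strictly dominated.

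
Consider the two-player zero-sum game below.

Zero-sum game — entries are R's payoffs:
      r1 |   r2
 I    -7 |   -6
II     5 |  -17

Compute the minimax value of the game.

-149/23

Row minima are -7 and -17, so R's maximin is -7; column maxima are 5 and -6, so C's minimax is -6. These differ, so the equilibrium is in mixed strategies.
Let R play I with probability p. C is indifferent when −7p + 5(1−p) = −6p − 17(1−p), giving p = 22/23.
Let C play r1 with probability q. R is indifferent when −7q − 6(1−q) = 5q − 17(1−q), giving q = 11/23.
The value is -7·(11/23) + (-6)·(12/23) = -149/23.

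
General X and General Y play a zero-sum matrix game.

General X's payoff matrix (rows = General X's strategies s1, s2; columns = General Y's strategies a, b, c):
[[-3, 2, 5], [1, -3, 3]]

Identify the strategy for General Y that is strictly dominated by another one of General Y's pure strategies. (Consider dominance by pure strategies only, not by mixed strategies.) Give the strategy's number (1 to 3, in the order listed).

General Y prefers columns that give General X less. Compare c with a: -3 < 5, 1 < 3.
So a strictly dominates c for General Y; c is strictly dominated.

3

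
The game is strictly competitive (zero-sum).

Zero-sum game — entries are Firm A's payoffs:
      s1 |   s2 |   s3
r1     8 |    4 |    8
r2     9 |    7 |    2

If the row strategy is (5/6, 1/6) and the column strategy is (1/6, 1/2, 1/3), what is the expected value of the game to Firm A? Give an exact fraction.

107/18

Against (1/6, 1/2, 1/3), each row's expected payoff is r1: 6; r2: 17/3.
Taking the (5/6, 1/6)-weighted average: (5/6)·(6) + (1/6)·(17/3) = 107/18.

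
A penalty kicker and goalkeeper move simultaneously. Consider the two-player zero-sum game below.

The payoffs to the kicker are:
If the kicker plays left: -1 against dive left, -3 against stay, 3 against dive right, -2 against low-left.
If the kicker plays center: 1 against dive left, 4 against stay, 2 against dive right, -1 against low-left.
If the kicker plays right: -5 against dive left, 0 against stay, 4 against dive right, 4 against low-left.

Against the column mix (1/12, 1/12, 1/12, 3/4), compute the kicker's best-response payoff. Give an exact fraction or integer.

35/12

left: (-1)·(1/12) + (-3)·(1/12) + (3)·(1/12) + (-2)·(3/4) = -19/12.
center: (1)·(1/12) + (4)·(1/12) + (2)·(1/12) + (-1)·(3/4) = -1/6.
right: (-5)·(1/12) + (0)·(1/12) + (4)·(1/12) + (4)·(3/4) = 35/12.
The best pure response is right with expected payoff 35/12.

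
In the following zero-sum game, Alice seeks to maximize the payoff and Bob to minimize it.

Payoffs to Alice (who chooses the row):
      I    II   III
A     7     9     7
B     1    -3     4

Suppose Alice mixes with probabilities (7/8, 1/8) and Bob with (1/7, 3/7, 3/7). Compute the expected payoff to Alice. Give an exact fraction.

389/56

Against (1/7, 3/7, 3/7), each row's expected payoff is A: 55/7; B: 4/7.
Taking the (7/8, 1/8)-weighted average: (7/8)·(55/7) + (1/8)·(4/7) = 389/56.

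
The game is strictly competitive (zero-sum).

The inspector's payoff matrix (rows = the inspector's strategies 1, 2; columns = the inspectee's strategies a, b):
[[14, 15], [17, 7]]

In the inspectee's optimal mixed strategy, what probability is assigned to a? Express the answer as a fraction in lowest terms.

Row minima are 14 and 7, so the inspector's maximin is 14; column maxima are 17 and 15, so the inspectee's minimax is 15. These differ, so the equilibrium is in mixed strategies.
Let the inspectee play a with probability q. The inspector is indifferent when 14q + 15(1−q) = 17q + 7(1−q), giving q = 8/11.

8/11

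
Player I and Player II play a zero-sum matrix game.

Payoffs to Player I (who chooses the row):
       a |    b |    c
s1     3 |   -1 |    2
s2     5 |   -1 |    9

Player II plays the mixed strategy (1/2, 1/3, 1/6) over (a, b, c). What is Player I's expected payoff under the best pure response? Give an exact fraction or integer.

11/3

s1: (3)·(1/2) + (-1)·(1/3) + (2)·(1/6) = 3/2.
s2: (5)·(1/2) + (-1)·(1/3) + (9)·(1/6) = 11/3.
The best pure response is s2 with expected payoff 11/3.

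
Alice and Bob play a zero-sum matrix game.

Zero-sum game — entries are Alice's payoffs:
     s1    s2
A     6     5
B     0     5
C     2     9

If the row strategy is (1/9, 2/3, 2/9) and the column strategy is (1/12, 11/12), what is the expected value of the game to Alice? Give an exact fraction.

Against (1/12, 11/12), each row's expected payoff is A: 61/12; B: 55/12; C: 101/12.
Taking the (1/9, 2/3, 2/9)-weighted average: (1/9)·(61/12) + (2/3)·(55/12) + (2/9)·(101/12) = 593/108.

593/108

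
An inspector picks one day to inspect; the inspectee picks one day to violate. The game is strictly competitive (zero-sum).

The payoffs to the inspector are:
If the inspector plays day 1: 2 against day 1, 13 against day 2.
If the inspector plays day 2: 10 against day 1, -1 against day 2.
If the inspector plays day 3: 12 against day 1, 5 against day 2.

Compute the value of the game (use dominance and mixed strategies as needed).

Row day 2 is strictly dominated by row day 3, so the inspector never plays it.
The remaining 2×2 game on (day 1, day 3) × (day 1, day 2) has no saddle point. Let the inspector play day 1 with probability p; indifference gives 2p + 12(1−p) = 13p + 5(1−p), so p = 7/18.
Similarly the inspectee's optimal q on day 1 is 4/9, and the value is 2·(4/9) + (13)·(5/9) = 73/9.

73/9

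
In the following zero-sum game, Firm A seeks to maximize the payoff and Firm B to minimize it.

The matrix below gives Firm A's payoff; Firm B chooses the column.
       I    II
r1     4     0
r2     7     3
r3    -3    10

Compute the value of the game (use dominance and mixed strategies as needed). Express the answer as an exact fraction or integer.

79/17

Row r1 is strictly dominated by row r2, so Firm A never plays it.
The remaining 2×2 game on (r2, r3) × (I, II) has no saddle point. Let Firm A play r2 with probability p; indifference gives 7p − 3(1−p) = 3p + 10(1−p), so p = 13/17.
Similarly Firm B's optimal q on I is 7/17, and the value is 7·(7/17) + (3)·(10/17) = 79/17.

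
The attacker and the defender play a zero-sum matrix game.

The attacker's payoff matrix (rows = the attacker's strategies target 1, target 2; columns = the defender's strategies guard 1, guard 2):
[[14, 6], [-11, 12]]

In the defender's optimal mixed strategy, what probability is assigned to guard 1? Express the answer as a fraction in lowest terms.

6/31

Row minima are 6 and -11, so the attacker's maximin is 6; column maxima are 14 and 12, so the defender's minimax is 12. These differ, so the equilibrium is in mixed strategies.
Let the defender play guard 1 with probability q. The attacker is indifferent when 14q + 6(1−q) = −11q + 12(1−q), giving q = 6/31.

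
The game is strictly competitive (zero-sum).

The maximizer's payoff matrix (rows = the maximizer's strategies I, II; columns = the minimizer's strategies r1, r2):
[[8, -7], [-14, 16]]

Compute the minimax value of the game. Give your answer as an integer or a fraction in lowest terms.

2/3

Row minima are -7 and -14, so the maximizer's maximin is -7; column maxima are 8 and 16, so the minimizer's minimax is 8. These differ, so the equilibrium is in mixed strategies.
Let the maximizer play I with probability p. The minimizer is indifferent when 8p − 14(1−p) = −7p + 16(1−p), giving p = 2/3.
Let the minimizer play r1 with probability q. The maximizer is indifferent when 8q − 7(1−q) = −14q + 16(1−q), giving q = 23/45.
The value is 8·(23/45) + (-7)·(22/45) = 2/3.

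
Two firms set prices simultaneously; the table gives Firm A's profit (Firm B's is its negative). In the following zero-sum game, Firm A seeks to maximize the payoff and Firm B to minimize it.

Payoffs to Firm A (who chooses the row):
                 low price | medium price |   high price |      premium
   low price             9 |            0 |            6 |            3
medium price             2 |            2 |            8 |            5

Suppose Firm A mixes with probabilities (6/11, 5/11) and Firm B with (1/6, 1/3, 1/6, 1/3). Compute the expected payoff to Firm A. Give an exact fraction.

Against (1/6, 1/3, 1/6, 1/3), each row's expected payoff is low price: 7/2; medium price: 4.
Taking the (6/11, 5/11)-weighted average: (6/11)·(7/2) + (5/11)·(4) = 41/11.

41/11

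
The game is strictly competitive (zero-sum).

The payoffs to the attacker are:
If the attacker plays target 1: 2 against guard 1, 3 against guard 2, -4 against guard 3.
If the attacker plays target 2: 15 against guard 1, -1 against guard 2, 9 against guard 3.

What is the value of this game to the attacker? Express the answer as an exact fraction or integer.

23/17

Column guard 1 is strictly dominated by guard 3 for the defender (it gives the attacker more in every row).
The remaining 2×2 game on (target 1, target 2) × (guard 2, guard 3) has no saddle point. Let the attacker play target 1 with probability p; indifference gives 3p − (1−p) = −4p + 9(1−p), so p = 10/17.
Similarly the defender's optimal q on guard 2 is 13/17, and the value is 3·(13/17) + (-4)·(4/17) = 23/17.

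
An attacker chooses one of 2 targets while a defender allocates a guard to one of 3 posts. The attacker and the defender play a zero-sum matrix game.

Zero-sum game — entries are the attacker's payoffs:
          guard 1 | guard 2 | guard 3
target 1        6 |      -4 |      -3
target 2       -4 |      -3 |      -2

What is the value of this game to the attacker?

-34/11

Column guard 3 is strictly dominated by guard 2 for the defender (it gives the attacker more in every row).
The remaining 2×2 game on (target 1, target 2) × (guard 1, guard 2) has no saddle point. Let the attacker play target 1 with probability p; indifference gives 6p − 4(1−p) = −4p − 3(1−p), so p = 1/11.
Similarly the defender's optimal q on guard 1 is 1/11, and the value is 6·(1/11) + (-4)·(10/11) = -34/11.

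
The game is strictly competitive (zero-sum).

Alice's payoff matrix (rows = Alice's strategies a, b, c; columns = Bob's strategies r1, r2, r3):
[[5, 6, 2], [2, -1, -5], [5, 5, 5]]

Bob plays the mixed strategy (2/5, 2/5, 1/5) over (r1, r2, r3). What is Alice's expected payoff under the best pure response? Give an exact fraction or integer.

a: (5)·(2/5) + (6)·(2/5) + (2)·(1/5) = 24/5.
b: (2)·(2/5) + (-1)·(2/5) + (-5)·(1/5) = -3/5.
c: (5)·(2/5) + (5)·(2/5) + (5)·(1/5) = 5.
The best pure response is c with expected payoff 5.

5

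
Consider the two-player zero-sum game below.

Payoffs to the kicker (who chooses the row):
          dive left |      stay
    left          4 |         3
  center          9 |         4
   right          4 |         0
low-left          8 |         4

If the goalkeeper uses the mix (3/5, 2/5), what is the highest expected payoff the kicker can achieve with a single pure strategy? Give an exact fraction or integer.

7

left: (4)·(3/5) + (3)·(2/5) = 18/5.
center: (9)·(3/5) + (4)·(2/5) = 7.
right: (4)·(3/5) + (0)·(2/5) = 12/5.
low-left: (8)·(3/5) + (4)·(2/5) = 32/5.
The best pure response is center with expected payoff 7.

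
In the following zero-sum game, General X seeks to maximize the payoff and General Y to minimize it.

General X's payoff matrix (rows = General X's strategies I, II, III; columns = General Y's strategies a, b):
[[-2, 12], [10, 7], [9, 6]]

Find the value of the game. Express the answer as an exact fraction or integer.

Row III is strictly dominated by row II, so General X never plays it.
The remaining 2×2 game on (I, II) × (a, b) has no saddle point. Let General X play I with probability p; indifference gives −2p + 10(1−p) = 12p + 7(1−p), so p = 3/17.
Similarly General Y's optimal q on a is 5/17, and the value is -2·(5/17) + (12)·(12/17) = 134/17.

134/17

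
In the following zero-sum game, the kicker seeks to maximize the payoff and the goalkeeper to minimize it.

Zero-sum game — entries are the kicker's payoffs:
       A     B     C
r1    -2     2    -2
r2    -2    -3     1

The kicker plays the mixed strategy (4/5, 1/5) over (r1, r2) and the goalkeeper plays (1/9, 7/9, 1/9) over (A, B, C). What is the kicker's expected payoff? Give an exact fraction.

2/5

Against (1/9, 7/9, 1/9), each row's expected payoff is r1: 10/9; r2: -22/9.
Taking the (4/5, 1/5)-weighted average: (4/5)·(10/9) + (1/5)·(-22/9) = 2/5.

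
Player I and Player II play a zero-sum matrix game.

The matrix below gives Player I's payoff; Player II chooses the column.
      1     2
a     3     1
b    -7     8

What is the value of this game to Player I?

31/17

Row minima are 1 and -7, so Player I's maximin is 1; column maxima are 3 and 8, so Player II's minimax is 3. These differ, so the equilibrium is in mixed strategies.
Let Player I play a with probability p. Player II is indifferent when 3p − 7(1−p) = p + 8(1−p), giving p = 15/17.
Let Player II play 1 with probability q. Player I is indifferent when 3q + (1−q) = −7q + 8(1−q), giving q = 7/17.
The value is 3·(7/17) + (1)·(10/17) = 31/17.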